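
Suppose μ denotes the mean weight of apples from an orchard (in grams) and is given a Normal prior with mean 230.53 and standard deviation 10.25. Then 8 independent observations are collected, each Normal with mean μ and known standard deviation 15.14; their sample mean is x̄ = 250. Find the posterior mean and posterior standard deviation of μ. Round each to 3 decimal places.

With known σ, the Normal prior is conjugate. Weight on the data is w = (n/σ²)/(n/σ² + 1/τ₀²) = 0.0349010/(0.0349010+0.00951814) = 0.78572.
Posterior mean = w·x̄ + (1−w)·μ₀ = 0.78572·250 + 0.21428·230.53 = 245.828. Posterior variance = 1/(0.0349010+0.00951814) = 22.5128, so SD = 4.745.

Posterior mean ≈ 245.828; posterior SD ≈ 4.745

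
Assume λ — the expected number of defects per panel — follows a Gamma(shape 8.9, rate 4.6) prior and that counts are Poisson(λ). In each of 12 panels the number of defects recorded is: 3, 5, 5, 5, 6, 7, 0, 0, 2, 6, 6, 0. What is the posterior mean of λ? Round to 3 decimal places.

The Poisson likelihood adds the total count to the shape and the number of exposure periods to the rate. Here ∑xᵢ = 45 and n = 12, so shape 8.9→53.9 and rate 4.6→16.6.
E[λ | data] = 53.9/16.6 = 3.247.

Posterior mean ≈ 3.247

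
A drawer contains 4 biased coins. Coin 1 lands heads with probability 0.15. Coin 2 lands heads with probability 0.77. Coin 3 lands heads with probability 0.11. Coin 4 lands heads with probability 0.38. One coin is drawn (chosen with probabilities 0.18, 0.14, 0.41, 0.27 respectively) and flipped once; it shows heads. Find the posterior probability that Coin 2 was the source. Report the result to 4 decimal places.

Posterior probability ≈ 0.3816

Tabulate prior·likelihood by source: [1] prior 0.18, lik 0.15, product 0.02700; [2] prior 0.14, lik 0.77, product 0.1078; [3] prior 0.41, lik 0.11, product 0.04510; [4] prior 0.27, lik 0.38, product 0.1026.
Normalizing constant = 0.28250; the posterior for Coin 2 is its product over the sum, 0.1078/0.28250 = 0.3816.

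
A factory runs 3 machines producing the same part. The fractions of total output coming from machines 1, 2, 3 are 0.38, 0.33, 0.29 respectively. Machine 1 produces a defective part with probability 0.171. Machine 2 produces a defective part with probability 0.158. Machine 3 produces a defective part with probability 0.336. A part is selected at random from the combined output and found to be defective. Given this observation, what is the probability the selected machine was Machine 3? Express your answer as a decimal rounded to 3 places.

Posterior probability ≈ 0.454

Tabulate prior·likelihood by source: [1] prior 0.38, lik 0.171, product 0.06498; [2] prior 0.33, lik 0.158, product 0.05214; [3] prior 0.29, lik 0.336, product 0.09744.
Normalizing constant = 0.21456; the posterior for Machine 3 is its product over the sum, 0.09744/0.21456 = 0.454.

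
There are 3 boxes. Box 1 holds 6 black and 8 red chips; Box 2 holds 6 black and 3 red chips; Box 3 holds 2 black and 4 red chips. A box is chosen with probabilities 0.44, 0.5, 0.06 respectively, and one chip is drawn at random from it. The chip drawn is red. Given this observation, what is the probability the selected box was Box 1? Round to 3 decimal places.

P(red|Box 1) = 0.5714; P(red|Box 2) = 0.3333; P(red|Box 3) = 0.6667.
Prior × likelihood for each source: 0.44·0.5714=0.2514, 0.5·0.3333=0.1667, 0.06·0.6667=0.04000. Summing gives P(red) = 0.45810.
P(Box 1 | red) = 0.2514 / 0.45810 = 0.549.

Posterior probability ≈ 0.549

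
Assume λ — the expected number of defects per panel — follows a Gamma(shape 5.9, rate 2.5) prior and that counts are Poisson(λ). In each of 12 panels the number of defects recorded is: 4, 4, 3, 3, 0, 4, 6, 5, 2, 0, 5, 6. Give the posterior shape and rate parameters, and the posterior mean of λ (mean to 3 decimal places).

The Poisson likelihood adds the total count to the shape and the number of exposure periods to the rate. Here ∑xᵢ = 42 and n = 12, so shape 5.9→47.9 and rate 2.5→14.5.
Posterior mean = shape/rate = 47.9/14.5 = 3.303.

Posterior: Gamma(shape=47.9, rate=14.5); mean ≈ 3.303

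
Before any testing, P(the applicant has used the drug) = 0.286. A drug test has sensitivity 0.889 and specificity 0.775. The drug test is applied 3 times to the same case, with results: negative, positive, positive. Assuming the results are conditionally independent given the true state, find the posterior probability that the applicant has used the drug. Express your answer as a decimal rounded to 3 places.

Posterior P(H) ≈ 0.472

With H the event that the applicant has used the drug, the joint likelihood of the observed sequence is P(data|H) = 0.111·0.889·0.889 = 0.087726 and P(data|¬H) = 0.775·0.225·0.225 = 0.039234.
Bayes: P(H|data) = 0.286·0.087726 / (0.286·0.087726 + 0.714·0.039234) = 0.025090/0.053103 = 0.4725.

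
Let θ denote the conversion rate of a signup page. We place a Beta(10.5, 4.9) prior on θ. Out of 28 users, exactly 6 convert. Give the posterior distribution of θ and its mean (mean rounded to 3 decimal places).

Posterior: Beta(16.5, 26.9); mean ≈ 0.380

Observing 6 successes and 22 failures updates Beta(10.5, 4.9) by adding the success and failure counts to the two shape parameters: α = 10.5+6 = 16.5, β = 4.9+22 = 26.9.
Posterior mean = α/(α+β) = 16.5/43.4 = 0.380.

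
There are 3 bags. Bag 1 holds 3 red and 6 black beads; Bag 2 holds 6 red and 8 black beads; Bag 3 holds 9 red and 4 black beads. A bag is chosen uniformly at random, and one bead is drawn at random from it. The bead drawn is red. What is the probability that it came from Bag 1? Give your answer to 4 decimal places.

P(red|Bag 1) = 0.3333; P(red|Bag 2) = 0.4286; P(red|Bag 3) = 0.6923.
Prior × likelihood for each source: 0.333333·0.3333=0.1111, 0.333333·0.4286=0.1429, 0.333333·0.6923=0.2308. Summing gives P(red) = 0.48474.
P(Bag 1 | red) = 0.1111 / 0.48474 = 0.2292.

Posterior probability ≈ 0.2292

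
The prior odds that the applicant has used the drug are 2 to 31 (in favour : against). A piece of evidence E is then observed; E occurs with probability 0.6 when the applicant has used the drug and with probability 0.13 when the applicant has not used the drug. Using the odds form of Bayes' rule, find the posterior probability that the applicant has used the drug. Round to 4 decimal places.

Posterior probability ≈ 0.2294

Prior odds = 2/31 = 0.064516. In log-odds, ln(0.064516) = -2.7408.
Add log likelihood ratio: ln(4.6154) = 1.5294.
Posterior log-odds = -1.2114, so posterior odds = exp(-1.2114) = 0.29777. Converting, P(H|E) = 0.29777/1.2978 = 0.2294.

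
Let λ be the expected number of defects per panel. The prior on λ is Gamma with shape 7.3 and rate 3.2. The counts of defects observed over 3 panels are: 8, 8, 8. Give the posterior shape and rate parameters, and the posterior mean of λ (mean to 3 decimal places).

Total count ∑xᵢ = 24 over n = 3 panels.
Gamma is conjugate to the Poisson likelihood: posterior is Gamma(shape = 7.3+24 = 31.3, rate = 3.2+3 = 6.2).
E[λ | data] = 31.3/6.2 = 5.048.

Posterior: Gamma(shape=31.3, rate=6.2); mean ≈ 5.048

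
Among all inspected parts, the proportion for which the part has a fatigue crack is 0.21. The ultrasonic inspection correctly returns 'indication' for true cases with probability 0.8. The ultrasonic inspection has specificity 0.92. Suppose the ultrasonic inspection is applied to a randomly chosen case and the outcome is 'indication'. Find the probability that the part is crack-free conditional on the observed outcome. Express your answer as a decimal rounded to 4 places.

P(¬H | E) ≈ 0.2734

Let H be the event that the part has a fatigue crack. P(H) = 0.21, so P(¬H) = 0.79. With E the 'indication' result, P(E|H) = 0.8 and P(E|¬H) = 0.08.
P(E) = 0.8·0.21 + 0.08·0.79 = 0.16800 + 0.063200 = 0.23120.
By Bayes' theorem, P(H|E) = 0.16800 / 0.23120 = 0.7266. Hence P(¬H|E) = 1 − 0.7266 = 0.2734.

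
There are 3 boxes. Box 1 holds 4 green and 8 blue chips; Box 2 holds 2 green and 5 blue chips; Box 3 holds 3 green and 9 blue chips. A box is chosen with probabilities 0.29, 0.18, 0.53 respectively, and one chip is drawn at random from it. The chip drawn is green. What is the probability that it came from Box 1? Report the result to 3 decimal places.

Posterior probability ≈ 0.345

P(green|Box 1) = 0.3333; P(green|Box 2) = 0.2857; P(green|Box 3) = 0.25.
Prior × likelihood for each source: 0.29·0.3333=0.09667, 0.18·0.2857=0.05143, 0.53·0.25=0.1325. Summing gives P(green) = 0.28060.
P(Box 1 | green) = 0.09667 / 0.28060 = 0.345.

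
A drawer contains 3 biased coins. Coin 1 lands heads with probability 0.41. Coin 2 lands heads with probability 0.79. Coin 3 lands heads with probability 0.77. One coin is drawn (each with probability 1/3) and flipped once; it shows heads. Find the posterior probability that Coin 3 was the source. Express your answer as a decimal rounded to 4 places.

Tabulate prior·likelihood by source: [1] prior 0.333333, lik 0.41, product 0.1367; [2] prior 0.333333, lik 0.79, product 0.2633; [3] prior 0.333333, lik 0.77, product 0.2567.
Normalizing constant = 0.65667; the posterior for Coin 3 is its product over the sum, 0.2567/0.65667 = 0.3909.

Posterior probability ≈ 0.3909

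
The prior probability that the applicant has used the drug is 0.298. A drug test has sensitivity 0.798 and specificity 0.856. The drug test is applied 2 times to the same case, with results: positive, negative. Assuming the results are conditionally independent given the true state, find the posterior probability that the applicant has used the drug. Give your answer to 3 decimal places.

With H the event that the applicant has used the drug, the joint likelihood of the observed sequence is P(data|H) = 0.798·0.202 = 0.16120 and P(data|¬H) = 0.144·0.856 = 0.12326.
Bayes: P(H|data) = 0.298·0.16120 / (0.298·0.16120 + 0.702·0.12326) = 0.048036/0.13457 = 0.3570.

Posterior P(H) ≈ 0.357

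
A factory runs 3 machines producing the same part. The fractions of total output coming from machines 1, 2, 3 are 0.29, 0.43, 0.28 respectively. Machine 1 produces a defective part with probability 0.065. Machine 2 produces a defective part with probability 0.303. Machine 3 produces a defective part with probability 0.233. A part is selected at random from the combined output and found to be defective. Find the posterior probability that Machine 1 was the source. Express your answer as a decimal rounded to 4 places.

Posterior probability ≈ 0.0879

Tabulate prior·likelihood by source: [1] prior 0.29, lik 0.065, product 0.01885; [2] prior 0.43, lik 0.303, product 0.1303; [3] prior 0.28, lik 0.233, product 0.06524.
Normalizing constant = 0.21438; the posterior for Machine 1 is its product over the sum, 0.01885/0.21438 = 0.0879.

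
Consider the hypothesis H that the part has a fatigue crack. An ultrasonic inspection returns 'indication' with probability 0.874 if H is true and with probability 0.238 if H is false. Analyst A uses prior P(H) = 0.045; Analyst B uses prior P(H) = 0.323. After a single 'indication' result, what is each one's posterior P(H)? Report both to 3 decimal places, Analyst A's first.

The likelihood ratio for an 'indication' result is 0.874/0.238 = 3.6723.
Analyst A: prior odds 0.045/0.955 = 0.047120; posterior odds 0.17304; posterior probability 0.148.
Analyst B: prior odds 0.323/0.677 = 0.47710; posterior odds 1.7521; posterior probability 0.637.

Analyst A: 0.148; Analyst B: 0.637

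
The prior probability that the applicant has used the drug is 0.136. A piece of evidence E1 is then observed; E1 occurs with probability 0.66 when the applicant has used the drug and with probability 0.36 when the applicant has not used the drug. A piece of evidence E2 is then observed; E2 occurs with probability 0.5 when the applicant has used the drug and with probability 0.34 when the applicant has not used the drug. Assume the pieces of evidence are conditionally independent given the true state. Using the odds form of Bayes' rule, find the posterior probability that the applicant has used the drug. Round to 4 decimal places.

Prior odds = 0.136/(1−0.136) = 0.15741. In log-odds, ln(0.15741) = -1.8489.
Add log likelihood ratios: ln(1.8333) + ln(1.4706) = 0.99180.
Posterior log-odds = -0.85712, so posterior odds = exp(-0.85712) = 0.42438. Converting, P(H|E) = 0.42438/1.4244 = 0.2979.

Posterior probability ≈ 0.2979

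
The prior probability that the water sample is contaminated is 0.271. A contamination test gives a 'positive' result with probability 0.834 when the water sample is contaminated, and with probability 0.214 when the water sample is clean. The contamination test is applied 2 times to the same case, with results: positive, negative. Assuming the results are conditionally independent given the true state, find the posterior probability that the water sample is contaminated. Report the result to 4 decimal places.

With H the event that the water sample is contaminated, the joint likelihood of the observed sequence is P(data|H) = 0.834·0.166 = 0.13844 and P(data|¬H) = 0.214·0.786 = 0.16820.
Bayes: P(H|data) = 0.271·0.13844 / (0.271·0.13844 + 0.729·0.16820) = 0.037518/0.16014 = 0.2343.

Posterior P(H) ≈ 0.2343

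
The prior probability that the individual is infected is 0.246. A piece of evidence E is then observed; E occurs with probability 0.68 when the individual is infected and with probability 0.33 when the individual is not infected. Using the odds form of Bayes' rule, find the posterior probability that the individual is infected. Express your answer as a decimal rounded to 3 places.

Prior odds = 0.246/(1−0.246) = 0.32626.
Likelihood ratio for E = 0.68/0.33 = 2.0606.
Posterior odds = prior odds × LR = 0.67229.
Posterior probability = odds/(1+odds) = 0.67229/1.6723 = 0.402.

Posterior probability ≈ 0.402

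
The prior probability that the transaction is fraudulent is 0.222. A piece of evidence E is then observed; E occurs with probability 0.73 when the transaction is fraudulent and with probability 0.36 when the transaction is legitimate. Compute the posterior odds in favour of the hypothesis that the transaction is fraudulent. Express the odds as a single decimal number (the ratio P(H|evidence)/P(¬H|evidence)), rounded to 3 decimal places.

Posterior odds ≈ 0.579

Prior odds = 0.222/(1−0.222) = 0.28535. In log-odds, ln(0.28535) = -1.2540.
Add log likelihood ratio: ln(2.0278) = 0.70694.
Posterior log-odds = -0.54711, so posterior odds = exp(-0.54711) = 0.57862.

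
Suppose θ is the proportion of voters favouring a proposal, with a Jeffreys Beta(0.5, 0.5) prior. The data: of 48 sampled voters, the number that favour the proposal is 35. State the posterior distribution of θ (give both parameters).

The binomial likelihood is conjugate to the Beta prior: with 35 successes and 13 failures, the posterior is Beta(0.5+35, 0.5+13) = Beta(35.5, 13.5).

Posterior: Beta(35.5, 13.5)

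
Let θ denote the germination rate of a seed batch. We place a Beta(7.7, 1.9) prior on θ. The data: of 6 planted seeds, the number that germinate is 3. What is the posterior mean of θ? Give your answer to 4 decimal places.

The binomial likelihood is conjugate to the Beta prior: with 3 successes and 3 failures, the posterior is Beta(7.7+3, 1.9+3) = Beta(10.7, 4.9).
Posterior mean = α/(α+β) = 10.7/15.6 = 0.6859.

Posterior mean ≈ 0.6859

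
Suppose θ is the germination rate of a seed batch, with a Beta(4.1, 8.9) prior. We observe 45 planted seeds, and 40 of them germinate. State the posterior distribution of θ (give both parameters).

The binomial likelihood is conjugate to the Beta prior: with 40 successes and 5 failures, the posterior is Beta(4.1+40, 8.9+5) = Beta(44.1, 13.9).

Posterior: Beta(44.1, 13.9)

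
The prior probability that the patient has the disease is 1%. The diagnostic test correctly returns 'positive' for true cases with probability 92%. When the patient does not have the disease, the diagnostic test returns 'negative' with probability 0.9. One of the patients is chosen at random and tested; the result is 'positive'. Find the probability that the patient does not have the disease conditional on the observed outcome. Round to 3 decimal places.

Write H for 'the patient has the disease'. Prior odds H:¬H = 0.01/0.99 = 0.010101. For the 'positive' outcome, the likelihood ratio is 0.92/0.1 = 9.2000.
Posterior odds = 0.010101 × 9.2000 = 0.092929, so P(H|E) = 0.092929/(1+0.092929) = 0.085. Then P(¬H|E) = 1 − 0.085 = 0.915.

P(¬H | E) ≈ 0.915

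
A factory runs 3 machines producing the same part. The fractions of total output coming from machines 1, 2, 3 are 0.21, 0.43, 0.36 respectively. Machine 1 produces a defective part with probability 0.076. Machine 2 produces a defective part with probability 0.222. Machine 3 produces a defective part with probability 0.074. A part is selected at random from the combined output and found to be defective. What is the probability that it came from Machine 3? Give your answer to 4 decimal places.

Tabulate prior·likelihood by source: [1] prior 0.21, lik 0.076, product 0.01596; [2] prior 0.43, lik 0.222, product 0.09546; [3] prior 0.36, lik 0.074, product 0.02664.
Normalizing constant = 0.13806; the posterior for Machine 3 is its product over the sum, 0.02664/0.13806 = 0.1930.

Posterior probability ≈ 0.1930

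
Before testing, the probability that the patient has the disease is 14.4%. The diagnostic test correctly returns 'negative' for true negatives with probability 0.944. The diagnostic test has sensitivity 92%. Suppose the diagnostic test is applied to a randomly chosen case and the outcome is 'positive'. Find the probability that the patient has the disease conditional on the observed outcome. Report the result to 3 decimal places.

P(H | E) ≈ 0.734

Write H for 'the patient has the disease'. Prior odds H:¬H = 0.144/0.856 = 0.16822. For the 'positive' outcome, the likelihood ratio is 0.92/0.056 = 16.429.
Posterior odds = 0.16822 × 16.429 = 2.7637, so P(H|E) = 2.7637/(1+2.7637) = 0.734.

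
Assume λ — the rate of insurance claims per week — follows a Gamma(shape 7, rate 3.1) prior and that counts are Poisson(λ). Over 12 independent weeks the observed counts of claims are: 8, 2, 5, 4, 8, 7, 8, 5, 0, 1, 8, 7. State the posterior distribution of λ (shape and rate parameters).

Posterior: Gamma(shape=70, rate=15.1)

The Poisson likelihood adds the total count to the shape and the number of exposure periods to the rate. Here ∑xᵢ = 63 and n = 12, so shape 7→70 and rate 3.1→15.1.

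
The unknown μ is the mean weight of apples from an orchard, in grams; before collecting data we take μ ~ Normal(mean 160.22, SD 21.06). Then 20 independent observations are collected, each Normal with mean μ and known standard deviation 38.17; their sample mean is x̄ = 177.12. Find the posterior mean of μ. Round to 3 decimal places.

With known σ, the Normal prior is conjugate. Weight on the data is w = (n/σ²)/(n/σ² + 1/τ₀²) = 0.0137273/(0.0137273+0.00225467) = 0.85892.
Posterior mean = w·x̄ + (1−w)·μ₀ = 0.85892·177.12 + 0.14108·160.22 = 174.736.

Posterior mean ≈ 174.736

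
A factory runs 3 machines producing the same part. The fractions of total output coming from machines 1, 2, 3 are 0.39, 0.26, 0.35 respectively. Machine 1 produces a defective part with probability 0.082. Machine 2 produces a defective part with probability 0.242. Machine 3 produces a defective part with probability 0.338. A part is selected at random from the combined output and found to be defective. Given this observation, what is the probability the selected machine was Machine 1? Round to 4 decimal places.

Tabulate prior·likelihood by source: [1] prior 0.39, lik 0.082, product 0.03198; [2] prior 0.26, lik 0.242, product 0.06292; [3] prior 0.35, lik 0.338, product 0.1183.
Normalizing constant = 0.21320; the posterior for Machine 1 is its product over the sum, 0.03198/0.21320 = 0.1500.

Posterior probability ≈ 0.1500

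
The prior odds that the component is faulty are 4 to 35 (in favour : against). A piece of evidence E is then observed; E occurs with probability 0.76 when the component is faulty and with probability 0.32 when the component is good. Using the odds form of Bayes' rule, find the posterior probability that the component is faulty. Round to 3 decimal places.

Prior odds = 4/35 = 0.11429. In log-odds, ln(0.11429) = -2.1691.
Add log likelihood ratio: ln(2.3750) = 0.86500.
Posterior log-odds = -1.3041, so posterior odds = exp(-1.3041) = 0.27143. Converting, P(H|E) = 0.27143/1.2714 = 0.213.

Posterior probability ≈ 0.213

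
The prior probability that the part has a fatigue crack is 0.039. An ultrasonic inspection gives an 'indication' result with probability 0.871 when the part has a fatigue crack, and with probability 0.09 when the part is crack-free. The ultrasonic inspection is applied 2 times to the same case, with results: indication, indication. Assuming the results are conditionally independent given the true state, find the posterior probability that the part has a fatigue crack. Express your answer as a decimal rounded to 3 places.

Let H be the event that the part has a fatigue crack; start with P(H) = 0.039. P('indication'|H) = 0.871, P('indication'|¬H) = 0.09.
Update on result 1 ('indication'): P(H) ← 0.871·0.0390 / (0.871·0.0390 + 0.09·0.9610) = 0.033969/0.12046 = 0.2820.
Update on result 2 ('indication'): P(H) ← 0.871·0.2820 / (0.871·0.2820 + 0.09·0.7180) = 0.24562/0.31024 = 0.7917.

Posterior P(H) ≈ 0.792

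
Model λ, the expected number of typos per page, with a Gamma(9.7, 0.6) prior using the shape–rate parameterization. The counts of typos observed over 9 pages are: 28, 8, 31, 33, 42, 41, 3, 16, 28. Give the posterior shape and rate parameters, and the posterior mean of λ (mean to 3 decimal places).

Posterior: Gamma(shape=239.7, rate=9.6); mean ≈ 24.969

Total count ∑xᵢ = 230 over n = 9 pages.
Gamma is conjugate to the Poisson likelihood: posterior is Gamma(shape = 9.7+230 = 239.7, rate = 0.6+9 = 9.6).
Posterior mean = shape/rate = 239.7/9.6 = 24.969.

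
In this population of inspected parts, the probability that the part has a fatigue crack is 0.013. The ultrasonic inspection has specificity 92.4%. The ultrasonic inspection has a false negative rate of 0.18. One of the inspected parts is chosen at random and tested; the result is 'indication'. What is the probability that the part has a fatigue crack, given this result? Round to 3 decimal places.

P(H | E) ≈ 0.124

Write H for 'the part has a fatigue crack'. Prior odds H:¬H = 0.013/0.987 = 0.013171. For the 'indication' outcome, the likelihood ratio is 0.82/0.076 = 10.789.
Posterior odds = 0.013171 × 10.789 = 0.14211, so P(H|E) = 0.14211/(1+0.14211) = 0.124.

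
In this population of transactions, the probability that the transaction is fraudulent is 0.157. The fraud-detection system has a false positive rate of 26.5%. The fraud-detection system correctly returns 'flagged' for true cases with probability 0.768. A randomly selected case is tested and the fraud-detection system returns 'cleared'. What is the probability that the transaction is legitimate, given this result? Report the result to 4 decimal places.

Write H for 'the transaction is fraudulent'. Prior odds H:¬H = 0.157/0.843 = 0.18624. For the 'cleared' outcome, the likelihood ratio is 0.232/0.735 = 0.31565.
Posterior odds = 0.18624 × 0.31565 = 0.058786, so P(H|E) = 0.058786/(1+0.058786) = 0.0555. Then P(¬H|E) = 1 − 0.0555 = 0.9445.

P(¬H | E) ≈ 0.9445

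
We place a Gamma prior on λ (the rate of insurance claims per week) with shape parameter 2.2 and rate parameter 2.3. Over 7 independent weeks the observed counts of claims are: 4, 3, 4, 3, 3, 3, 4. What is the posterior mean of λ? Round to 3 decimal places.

Posterior mean ≈ 2.817

The Poisson likelihood adds the total count to the shape and the number of exposure periods to the rate. Here ∑xᵢ = 24 and n = 7, so shape 2.2→26.2 and rate 2.3→9.3.
E[λ | data] = 26.2/9.3 = 2.817.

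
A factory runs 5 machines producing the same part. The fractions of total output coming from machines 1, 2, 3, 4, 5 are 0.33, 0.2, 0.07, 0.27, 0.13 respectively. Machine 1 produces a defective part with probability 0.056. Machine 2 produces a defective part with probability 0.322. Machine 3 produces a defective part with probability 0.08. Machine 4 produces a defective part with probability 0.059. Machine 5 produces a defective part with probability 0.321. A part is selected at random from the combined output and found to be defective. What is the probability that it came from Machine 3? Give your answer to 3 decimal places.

Posterior probability ≈ 0.038

P(defective|M1) = 0.056; P(defective|M2) = 0.322; P(defective|M3) = 0.08; P(defective|M4) = 0.059; P(defective|M5) = 0.321.
Prior × likelihood for each source: 0.33·0.056=0.01848, 0.2·0.322=0.06440, 0.07·0.08=0.005600, 0.27·0.059=0.01593, 0.13·0.321=0.04173. Summing gives P(defective) = 0.14614.
P(Machine 3 | defective) = 0.005600 / 0.14614 = 0.038.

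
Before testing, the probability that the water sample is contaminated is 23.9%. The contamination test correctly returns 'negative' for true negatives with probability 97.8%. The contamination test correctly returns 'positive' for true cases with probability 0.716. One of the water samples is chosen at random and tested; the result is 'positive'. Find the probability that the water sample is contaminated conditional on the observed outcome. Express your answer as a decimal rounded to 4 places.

Write H for 'the water sample is contaminated'. Prior odds H:¬H = 0.239/0.761 = 0.31406. For the 'positive' outcome, the likelihood ratio is 0.716/0.022 = 32.545.
Posterior odds = 0.31406 × 32.545 = 10.221, so P(H|E) = 10.221/(1+10.221) = 0.9109.

P(H | E) ≈ 0.9109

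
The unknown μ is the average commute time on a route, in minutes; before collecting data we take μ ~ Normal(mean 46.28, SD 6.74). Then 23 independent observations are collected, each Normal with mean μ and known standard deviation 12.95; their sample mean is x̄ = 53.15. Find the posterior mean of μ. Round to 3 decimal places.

Prior precision 1/τ₀² = 1/6.74² = 0.0220130; data precision n/σ² = 23/12.95² = 0.137148.
Posterior precision = 0.0220130 + 0.137148 = 0.159161.
Posterior mean = (0.0220130·46.28 + 0.137148·53.15) / 0.159161 = 52.200.

Posterior mean ≈ 52.200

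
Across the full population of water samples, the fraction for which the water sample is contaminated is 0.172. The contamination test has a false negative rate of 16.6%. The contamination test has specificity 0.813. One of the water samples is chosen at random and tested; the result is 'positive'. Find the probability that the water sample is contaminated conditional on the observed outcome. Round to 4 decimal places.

Write H for 'the water sample is contaminated'. Prior odds H:¬H = 0.172/0.828 = 0.20773. For the 'positive' outcome, the likelihood ratio is 0.834/0.187 = 4.4599.
Posterior odds = 0.20773 × 4.4599 = 0.92645, so P(H|E) = 0.92645/(1+0.92645) = 0.4809.

P(H | E) ≈ 0.4809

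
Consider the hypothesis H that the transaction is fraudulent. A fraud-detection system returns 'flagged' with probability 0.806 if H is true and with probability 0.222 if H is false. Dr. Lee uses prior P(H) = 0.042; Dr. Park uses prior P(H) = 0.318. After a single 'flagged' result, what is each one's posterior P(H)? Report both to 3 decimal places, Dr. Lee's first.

Dr. Lee: 0.137; Dr. Park: 0.629

The likelihood ratio for a 'flagged' result is 0.806/0.222 = 3.6306.
Dr. Lee: prior odds 0.042/0.958 = 0.043841; posterior odds 0.15917; posterior probability 0.137.
Dr. Park: prior odds 0.318/0.682 = 0.46628; posterior odds 1.6929; posterior probability 0.629.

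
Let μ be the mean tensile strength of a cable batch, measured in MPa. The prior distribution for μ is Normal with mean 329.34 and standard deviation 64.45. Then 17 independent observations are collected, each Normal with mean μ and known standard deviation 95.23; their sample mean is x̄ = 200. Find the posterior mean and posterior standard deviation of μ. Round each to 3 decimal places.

With known σ, the Normal prior is conjugate. Weight on the data is w = (n/σ²)/(n/σ² + 1/τ₀²) = 0.00187457/(0.00187457+0.00024074) = 0.88619.
Posterior mean = w·x̄ + (1−w)·μ₀ = 0.88619·200 + 0.11381·329.34 = 214.720. Posterior variance = 1/(0.00187457+0.00024074) = 472.744, so SD = 21.743.

Posterior mean ≈ 214.720; posterior SD ≈ 21.743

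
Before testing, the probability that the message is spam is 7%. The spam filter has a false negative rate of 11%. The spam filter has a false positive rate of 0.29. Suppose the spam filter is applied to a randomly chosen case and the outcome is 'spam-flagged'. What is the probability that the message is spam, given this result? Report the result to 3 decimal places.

P(H | E) ≈ 0.188

Let H be the event that the message is spam. P(H) = 0.07, so P(¬H) = 0.93. With E the 'spam-flagged' result, P(E|H) = 0.89 and P(E|¬H) = 0.29.
P(E) = 0.89·0.07 + 0.29·0.93 = 0.062300 + 0.26970 = 0.33200.
By Bayes' theorem, P(H|E) = 0.062300 / 0.33200 = 0.188.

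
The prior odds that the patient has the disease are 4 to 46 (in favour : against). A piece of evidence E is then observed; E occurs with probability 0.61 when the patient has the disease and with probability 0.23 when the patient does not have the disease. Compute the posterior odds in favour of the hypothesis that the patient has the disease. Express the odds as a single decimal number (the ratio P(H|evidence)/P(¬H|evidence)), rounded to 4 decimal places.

Prior odds = 4/46 = 0.086957. In log-odds, ln(0.086957) = -2.4423.
Add log likelihood ratio: ln(2.6522) = 0.97538.
Posterior log-odds = -1.4670, so posterior odds = exp(-1.4670) = 0.23062.

Posterior odds ≈ 0.2306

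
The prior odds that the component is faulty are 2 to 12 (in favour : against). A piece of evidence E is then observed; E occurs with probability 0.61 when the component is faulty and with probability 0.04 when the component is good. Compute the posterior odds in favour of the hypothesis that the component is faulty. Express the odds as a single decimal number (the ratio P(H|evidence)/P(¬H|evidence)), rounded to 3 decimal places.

Prior odds = 2/12 = 0.16667.
Likelihood ratio for E = 0.61/0.04 = 15.250.
Posterior odds = prior odds × LR = 2.5417.

Posterior odds ≈ 2.542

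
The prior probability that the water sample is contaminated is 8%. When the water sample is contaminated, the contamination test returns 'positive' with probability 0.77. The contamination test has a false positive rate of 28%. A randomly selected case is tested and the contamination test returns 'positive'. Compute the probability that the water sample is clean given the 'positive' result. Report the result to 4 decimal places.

P(¬H | E) ≈ 0.8070

Let H be the event that the water sample is contaminated. P(H) = 0.08, so P(¬H) = 0.92. With E the 'positive' result, P(E|H) = 0.77 and P(E|¬H) = 0.28.
P(E) = 0.77·0.08 + 0.28·0.92 = 0.061600 + 0.25760 = 0.31920.
By Bayes' theorem, P(H|E) = 0.061600 / 0.31920 = 0.1930. Hence P(¬H|E) = 1 − 0.1930 = 0.8070.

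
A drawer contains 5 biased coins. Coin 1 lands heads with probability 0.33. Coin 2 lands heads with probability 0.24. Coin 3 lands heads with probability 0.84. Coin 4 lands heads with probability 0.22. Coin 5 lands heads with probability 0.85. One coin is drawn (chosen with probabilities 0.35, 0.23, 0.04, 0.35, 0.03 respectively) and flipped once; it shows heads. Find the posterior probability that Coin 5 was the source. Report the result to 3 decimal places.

Posterior probability ≈ 0.083

P(heads|C1) = 0.33; P(heads|C2) = 0.24; P(heads|C3) = 0.84; P(heads|C4) = 0.22; P(heads|C5) = 0.85.
Prior × likelihood for each source: 0.35·0.33=0.1155, 0.23·0.24=0.05520, 0.04·0.84=0.03360, 0.35·0.22=0.07700, 0.03·0.85=0.02550. Summing gives P(heads) = 0.30680.
P(Coin 5 | heads) = 0.02550 / 0.30680 = 0.083.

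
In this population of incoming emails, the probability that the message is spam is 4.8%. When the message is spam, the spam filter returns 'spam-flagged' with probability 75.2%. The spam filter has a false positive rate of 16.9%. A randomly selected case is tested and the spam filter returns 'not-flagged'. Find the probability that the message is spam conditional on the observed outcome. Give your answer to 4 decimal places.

P(H | E) ≈ 0.0148

Let H be the event that the message is spam. P(H) = 0.048, so P(¬H) = 0.952. With E the 'not-flagged' result, P(E|H) = 0.248 and P(E|¬H) = 0.831.
P(E) = 0.248·0.048 + 0.831·0.952 = 0.011904 + 0.79111 = 0.80302.
By Bayes' theorem, P(H|E) = 0.011904 / 0.80302 = 0.0148.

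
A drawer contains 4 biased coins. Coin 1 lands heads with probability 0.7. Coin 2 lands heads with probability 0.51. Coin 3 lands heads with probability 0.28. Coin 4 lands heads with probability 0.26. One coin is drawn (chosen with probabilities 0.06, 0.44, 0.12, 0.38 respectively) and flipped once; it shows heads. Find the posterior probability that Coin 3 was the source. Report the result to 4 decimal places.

Posterior probability ≈ 0.0843

Tabulate prior·likelihood by source: [1] prior 0.06, lik 0.7, product 0.04200; [2] prior 0.44, lik 0.51, product 0.2244; [3] prior 0.12, lik 0.28, product 0.03360; [4] prior 0.38, lik 0.26, product 0.09880.
Normalizing constant = 0.39880; the posterior for Coin 3 is its product over the sum, 0.03360/0.39880 = 0.0843.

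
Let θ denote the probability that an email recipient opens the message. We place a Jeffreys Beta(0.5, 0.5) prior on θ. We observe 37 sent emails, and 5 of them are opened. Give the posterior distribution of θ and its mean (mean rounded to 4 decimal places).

Observing 5 successes and 32 failures updates Beta(0.5, 0.5) by adding the success and failure counts to the two shape parameters: α = 0.5+5 = 5.5, β = 0.5+32 = 32.5.
E[θ | data] = 5.5/(5.5+32.5) = 0.1447.

Posterior: Beta(5.5, 32.5); mean ≈ 0.1447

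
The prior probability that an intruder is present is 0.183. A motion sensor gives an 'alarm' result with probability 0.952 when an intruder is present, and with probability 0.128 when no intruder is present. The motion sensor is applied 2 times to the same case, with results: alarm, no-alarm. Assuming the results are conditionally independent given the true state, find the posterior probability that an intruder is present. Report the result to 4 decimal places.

With H the event that an intruder is present, the joint likelihood of the observed sequence is P(data|H) = 0.952·0.048 = 0.045696 and P(data|¬H) = 0.128·0.872 = 0.11162.
Bayes: P(H|data) = 0.183·0.045696 / (0.183·0.045696 + 0.817·0.11162) = 0.0083624/0.099553 = 0.0840.

Posterior P(H) ≈ 0.0840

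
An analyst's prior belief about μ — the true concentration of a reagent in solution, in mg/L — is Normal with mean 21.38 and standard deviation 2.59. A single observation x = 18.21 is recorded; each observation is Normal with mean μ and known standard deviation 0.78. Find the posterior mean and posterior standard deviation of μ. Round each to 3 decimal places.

Prior precision 1/τ₀² = 1/2.59² = 0.149074; data precision n/σ² = 1/0.78² = 1.64366.
Posterior precision = 0.149074 + 1.64366 = 1.79273, giving posterior SD = 1/√1.79273 = 0.747.
Posterior mean = (0.149074·21.38 + 1.64366·18.21) / 1.79273 = 18.474.

Posterior mean ≈ 18.474; posterior SD ≈ 0.747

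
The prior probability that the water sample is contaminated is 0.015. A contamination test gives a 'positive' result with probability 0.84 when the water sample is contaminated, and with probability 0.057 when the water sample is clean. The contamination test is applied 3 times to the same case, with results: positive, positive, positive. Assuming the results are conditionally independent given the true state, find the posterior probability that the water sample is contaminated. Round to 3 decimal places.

Let H be the event that the water sample is contaminated; start with P(H) = 0.015. P('positive'|H) = 0.84, P('positive'|¬H) = 0.057.
Update on result 1 ('positive'): P(H) ← 0.84·0.0150 / (0.84·0.0150 + 0.057·0.9850) = 0.012600/0.068745 = 0.1833.
Update on result 2 ('positive'): P(H) ← 0.84·0.1833 / (0.84·0.1833 + 0.057·0.8167) = 0.15396/0.20051 = 0.7678.
Update on result 3 ('positive'): P(H) ← 0.84·0.7678 / (0.84·0.7678 + 0.057·0.2322) = 0.64498/0.65821 = 0.9799.

Posterior P(H) ≈ 0.980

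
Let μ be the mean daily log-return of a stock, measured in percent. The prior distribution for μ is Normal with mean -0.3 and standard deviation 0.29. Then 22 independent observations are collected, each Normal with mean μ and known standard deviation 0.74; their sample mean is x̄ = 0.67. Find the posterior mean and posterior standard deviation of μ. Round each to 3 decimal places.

Prior precision 1/τ₀² = 1/0.29² = 11.8906; data precision n/σ² = 22/0.74² = 40.1753.
Posterior precision = 11.8906 + 40.1753 = 52.0659, giving posterior SD = 1/√52.0659 = 0.139.
Posterior mean = (11.8906·-0.3 + 40.1753·0.67) / 52.0659 = 0.448.

Posterior mean ≈ 0.448; posterior SD ≈ 0.139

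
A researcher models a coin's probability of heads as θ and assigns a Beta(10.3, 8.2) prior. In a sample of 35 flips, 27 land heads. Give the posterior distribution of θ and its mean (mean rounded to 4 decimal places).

Posterior: Beta(37.3, 16.2); mean ≈ 0.6972

Observing 27 successes and 8 failures updates Beta(10.3, 8.2) by adding the success and failure counts to the two shape parameters: α = 10.3+27 = 37.3, β = 8.2+8 = 16.2.
E[θ | data] = 37.3/(37.3+16.2) = 0.6972.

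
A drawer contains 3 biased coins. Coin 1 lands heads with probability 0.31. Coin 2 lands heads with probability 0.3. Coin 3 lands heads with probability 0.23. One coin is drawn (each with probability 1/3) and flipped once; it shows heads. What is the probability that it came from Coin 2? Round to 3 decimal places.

Tabulate prior·likelihood by source: [1] prior 0.333333, lik 0.31, product 0.1033; [2] prior 0.333333, lik 0.3, product 0.1000; [3] prior 0.333333, lik 0.23, product 0.07667.
Normalizing constant = 0.28000; the posterior for Coin 2 is its product over the sum, 0.1000/0.28000 = 0.357.

Posterior probability ≈ 0.357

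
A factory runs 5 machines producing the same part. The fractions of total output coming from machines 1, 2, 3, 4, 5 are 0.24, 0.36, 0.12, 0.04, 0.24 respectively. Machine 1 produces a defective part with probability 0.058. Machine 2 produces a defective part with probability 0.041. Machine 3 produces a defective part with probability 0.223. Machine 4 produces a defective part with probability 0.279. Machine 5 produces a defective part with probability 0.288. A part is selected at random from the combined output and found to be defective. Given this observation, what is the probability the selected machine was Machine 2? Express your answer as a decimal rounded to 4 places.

Posterior probability ≈ 0.1088

Tabulate prior·likelihood by source: [1] prior 0.24, lik 0.058, product 0.01392; [2] prior 0.36, lik 0.041, product 0.01476; [3] prior 0.12, lik 0.223, product 0.02676; [4] prior 0.04, lik 0.279, product 0.01116; [5] prior 0.24, lik 0.288, product 0.06912.
Normalizing constant = 0.13572; the posterior for Machine 2 is its product over the sum, 0.01476/0.13572 = 0.1088.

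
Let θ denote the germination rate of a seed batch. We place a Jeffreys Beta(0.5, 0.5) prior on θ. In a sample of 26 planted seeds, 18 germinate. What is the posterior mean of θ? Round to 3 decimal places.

The binomial likelihood is conjugate to the Beta prior: with 18 successes and 8 failures, the posterior is Beta(0.5+18, 0.5+8) = Beta(18.5, 8.5).
E[θ | data] = 18.5/(18.5+8.5) = 0.685.

Posterior mean ≈ 0.685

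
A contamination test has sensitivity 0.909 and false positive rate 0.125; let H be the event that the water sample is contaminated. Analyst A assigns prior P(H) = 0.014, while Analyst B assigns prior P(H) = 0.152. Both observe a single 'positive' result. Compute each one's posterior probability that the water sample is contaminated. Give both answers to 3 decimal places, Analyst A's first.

Analyst A: 0.094; Analyst B: 0.566

P('+'|H) = 0.909, P('+'|¬H) = 0.125.
Analyst A: numerator 0.909·0.014 = 0.012726; evidence = 0.012726+0.125·0.986 = 0.13598; posterior = 0.094.
Analyst B: numerator 0.909·0.152 = 0.13817; evidence = 0.13817+0.125·0.848 = 0.24417; posterior = 0.566.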